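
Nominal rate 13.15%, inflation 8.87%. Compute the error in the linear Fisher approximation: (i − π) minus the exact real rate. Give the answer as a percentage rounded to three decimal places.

0.349%

Approximate: r ≈ 13.150% − 8.870% = 4.2800%
Exact: (1 + 0.1315)/(1 + 0.0887) − 1 = 3.9313%
Error = 4.2800% − 3.9313% = 0.3487% → 0.349%.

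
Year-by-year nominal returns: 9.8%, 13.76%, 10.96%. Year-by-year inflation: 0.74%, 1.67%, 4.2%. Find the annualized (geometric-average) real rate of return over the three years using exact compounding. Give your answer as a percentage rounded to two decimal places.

9.10%

Nominal growth factor = 1.0980 × 1.1376 × 1.1096 = 1.38598449
Price-level growth factor = 1.0074 × 1.0167 × 1.0420 = 1.06724097
Real growth factor = 1.38598449 / 1.06724097 = 1.29866125
Annualized real rate = 1.29866125^(1/3) − 1 = 9.1018% → 9.10%.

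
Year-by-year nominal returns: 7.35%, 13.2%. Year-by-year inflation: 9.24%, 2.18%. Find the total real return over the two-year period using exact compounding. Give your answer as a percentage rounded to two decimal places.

Compound the nominal returns: 1.0735 × 1.1320 = 1.215202.
Compound inflation: 1.0924 × 1.0218 = 1.116214.
Deflate: 1.215202 / 1.116214 = 1.088682.
Total real return = 1.088682 − 1 → 8.87%.

8.87%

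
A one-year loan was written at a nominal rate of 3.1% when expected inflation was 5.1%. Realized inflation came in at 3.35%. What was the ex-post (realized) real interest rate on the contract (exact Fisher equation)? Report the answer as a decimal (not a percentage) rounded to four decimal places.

-0.0024

Ex-post: (1 + 0.0310)/(1 + 0.0335) − 1 = -0.2419%
So the realized real rate is -0.0024.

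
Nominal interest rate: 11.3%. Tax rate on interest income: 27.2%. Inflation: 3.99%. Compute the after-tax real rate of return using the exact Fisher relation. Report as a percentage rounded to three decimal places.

4.074%

After-tax nominal return = 11.3% × (1 − 0.272) = 8.2264%.
1 + r = 1.082264 / 1.03990 = 1.040739
After-tax real rate = 1.040739 − 1 → 4.074%.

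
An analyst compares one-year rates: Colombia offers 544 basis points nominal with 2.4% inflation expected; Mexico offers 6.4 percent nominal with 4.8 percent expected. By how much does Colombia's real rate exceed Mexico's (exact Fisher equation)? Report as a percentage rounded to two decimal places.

1.44%

Colombia: (1 + 0.0544)/(1 + 0.0240) − 1 = 2.9688%
Mexico: (1 + 0.0640)/(1 + 0.0480) − 1 = 1.5267%
Differential = 2.9688% − 1.5267% = 1.4420% → 1.44%.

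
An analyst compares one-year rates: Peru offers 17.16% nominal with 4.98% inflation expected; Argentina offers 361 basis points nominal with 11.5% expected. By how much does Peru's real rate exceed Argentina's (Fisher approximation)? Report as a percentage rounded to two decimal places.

Peru: 17.16% − 4.98% = 12.180%
Argentina: 3.61% − 11.5% = -7.890%
Differential = 20.070% → 20.07%.

20.07%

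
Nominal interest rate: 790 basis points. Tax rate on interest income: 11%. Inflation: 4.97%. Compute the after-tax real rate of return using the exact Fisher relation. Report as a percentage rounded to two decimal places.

1.96%

After-tax nominal return = 7.9% × (1 − 0.11) = 7.0310%.
1 + r = 1.07031 / 1.04970 = 1.019634
After-tax real rate = 1.019634 − 1 → 1.96%.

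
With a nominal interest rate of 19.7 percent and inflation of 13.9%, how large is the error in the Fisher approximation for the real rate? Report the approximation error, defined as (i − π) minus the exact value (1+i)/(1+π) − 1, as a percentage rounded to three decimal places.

0.708%

Approximate: r ≈ 19.700% − 13.900% = 5.8000%
Exact: (1 + 0.1970)/(1 + 0.1390) − 1 = 5.0922%
Error = 5.8000% − 5.0922% = 0.7078% → 0.708%.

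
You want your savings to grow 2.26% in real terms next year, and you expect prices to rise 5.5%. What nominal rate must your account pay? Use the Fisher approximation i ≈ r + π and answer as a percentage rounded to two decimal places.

7.76%

i ≈ r + π = 2.26% + 5.5% = 7.76%.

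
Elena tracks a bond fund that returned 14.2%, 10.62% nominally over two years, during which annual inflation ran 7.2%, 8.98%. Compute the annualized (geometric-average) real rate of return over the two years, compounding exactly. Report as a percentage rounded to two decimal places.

3.99%

Nominal growth factor = 1.1420 × 1.1062 = 1.26328040
Price-level growth factor = 1.0720 × 1.0898 = 1.16826560
Real growth factor = 1.26328040 / 1.16826560 = 1.08132979
Annualized real rate = 1.08132979^(1/2) − 1 = 3.9870% → 3.99%.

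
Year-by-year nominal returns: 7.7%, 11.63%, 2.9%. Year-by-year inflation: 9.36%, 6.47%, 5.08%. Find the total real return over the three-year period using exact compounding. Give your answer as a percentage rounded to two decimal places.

1.11%

Compound the nominal returns: 1.0770 × 1.1163 × 1.0290 = 1.237120.
Compound inflation: 1.0936 × 1.0647 × 1.0508 = 1.223505.
Deflate: 1.237120 / 1.223505 = 1.011128.
Total real return = 1.011128 − 1 → 1.11%.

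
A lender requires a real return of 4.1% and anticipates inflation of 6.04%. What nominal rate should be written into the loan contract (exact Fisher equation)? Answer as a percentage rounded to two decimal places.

10.39%

(1 + i) = (1 + r)(1 + π) = 1.04100 × 1.06040 = 1.1038764
i = 1.1038764 − 1, so the required nominal rate is 10.39%.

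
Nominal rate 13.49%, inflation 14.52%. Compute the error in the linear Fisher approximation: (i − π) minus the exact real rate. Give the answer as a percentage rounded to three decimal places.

-0.131%

Approximate: r ≈ 13.490% − 14.520% = -1.0300%
Exact: (1 + 0.1349)/(1 + 0.1452) − 1 = -0.8994%
Error = -1.0300% − (-0.8994%) = -0.1306% → -0.131%.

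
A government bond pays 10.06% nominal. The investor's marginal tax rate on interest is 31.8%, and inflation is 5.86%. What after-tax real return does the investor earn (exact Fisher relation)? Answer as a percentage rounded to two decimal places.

0.95%

After-tax nominal return = 10.06% × (1 − 0.318) = 6.86092%.
1 + r = 1.0686092 / 1.05860 = 1.009455
After-tax real rate = 1.009455 − 1 → 0.95%.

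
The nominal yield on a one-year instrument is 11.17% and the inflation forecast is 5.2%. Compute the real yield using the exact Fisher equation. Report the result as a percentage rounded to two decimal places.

5.67%

By the Fisher identity, 1 + r = (1 + i)/(1 + π).
1 + r = 1.11170 / 1.05200 = 1.056749
r = 1.056749 − 1 = 5.6749%, i.e. 5.67%.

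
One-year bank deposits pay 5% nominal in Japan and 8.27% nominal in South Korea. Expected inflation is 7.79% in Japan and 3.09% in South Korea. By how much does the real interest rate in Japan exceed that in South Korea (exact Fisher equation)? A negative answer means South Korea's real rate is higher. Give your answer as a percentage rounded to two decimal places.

Japan: (1 + 0.0500)/(1 + 0.0779) − 1 = -2.5884%
South Korea: (1 + 0.0827)/(1 + 0.0309) − 1 = 5.0247%
Differential = -2.5884% − 5.0247% = -7.6131% → -7.61%.

-7.61%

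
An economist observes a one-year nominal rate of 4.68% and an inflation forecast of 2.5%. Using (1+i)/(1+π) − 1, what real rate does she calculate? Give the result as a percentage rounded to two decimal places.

2.13%

1 + r = 1.04680 / 1.02500 = 1.021268
r = 1.021268 − 1 = 2.1268%, i.e. 2.13%.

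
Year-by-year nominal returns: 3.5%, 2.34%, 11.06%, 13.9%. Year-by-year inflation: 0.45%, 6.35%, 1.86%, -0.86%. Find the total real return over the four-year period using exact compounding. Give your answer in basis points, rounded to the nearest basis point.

2420 basis points

Nominal growth factor = 1.0350 × 1.0234 × 1.1106 × 1.1390 = 1.339884
Price-level growth factor = 1.0045 × 1.0635 × 1.0186 × 0.9914 = 1.078798
Real growth factor = 1.339884 / 1.078798 = 1.242016
Total real return = 1.242016 − 1 → 2420 basis points.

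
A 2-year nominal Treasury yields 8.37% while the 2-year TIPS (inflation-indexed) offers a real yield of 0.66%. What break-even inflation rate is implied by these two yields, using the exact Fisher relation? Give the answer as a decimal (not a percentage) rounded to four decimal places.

(1 + π) = (1 + i)/(1 + r) = 1.08370 / 1.00660 = 1.076594
Break-even inflation = 1.076594 − 1 → 0.0766.

0.0766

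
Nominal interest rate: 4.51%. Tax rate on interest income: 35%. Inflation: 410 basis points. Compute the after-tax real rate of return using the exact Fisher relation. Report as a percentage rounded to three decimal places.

-1.122%

After-tax nominal return = 4.51% × (1 − 0.35) = 2.9315%.
1 + r = 1.029315 / 1.04100 = 0.9887752
After-tax real rate = 0.9887752 − 1 → -1.122%.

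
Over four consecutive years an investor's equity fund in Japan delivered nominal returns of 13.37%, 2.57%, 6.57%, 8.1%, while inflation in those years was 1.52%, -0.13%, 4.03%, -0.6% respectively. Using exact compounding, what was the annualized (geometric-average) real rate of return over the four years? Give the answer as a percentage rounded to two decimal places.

6.32%

Nominal growth factor = 1.1337 × 1.0257 × 1.0657 × 1.0810 = 1.33961241
Price-level growth factor = 1.0152 × 0.9987 × 1.0403 × 0.9940 = 1.04841118
Real growth factor = 1.33961241 / 1.04841118 = 1.27775480
Annualized real rate = 1.27775480^(1/4) − 1 = 6.3192% → 6.32%.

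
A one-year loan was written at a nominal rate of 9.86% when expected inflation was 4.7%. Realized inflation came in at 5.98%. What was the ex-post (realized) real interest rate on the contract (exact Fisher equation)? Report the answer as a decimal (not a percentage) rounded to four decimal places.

0.0366

Ex-post: (1 + 0.0986)/(1 + 0.0598) − 1 = 3.6611%
So the realized real rate is 0.0366.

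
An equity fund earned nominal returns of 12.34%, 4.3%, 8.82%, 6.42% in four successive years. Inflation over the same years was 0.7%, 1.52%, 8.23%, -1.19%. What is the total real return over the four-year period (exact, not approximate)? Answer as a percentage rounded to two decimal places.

24.11%

Nominal growth factor = 1.1234 × 1.0430 × 1.0882 × 1.0642 = 1.356909
Price-level growth factor = 1.0070 × 1.0152 × 1.0823 × 0.9881 = 1.093276
Real growth factor = 1.356909 / 1.093276 = 1.241141
Total real return = 1.241141 − 1 → 24.11%.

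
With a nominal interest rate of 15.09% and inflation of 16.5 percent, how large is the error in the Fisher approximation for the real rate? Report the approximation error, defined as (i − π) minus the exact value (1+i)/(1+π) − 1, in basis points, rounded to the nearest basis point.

-20 basis points

Approximate: r ≈ 15.090% − 16.500% = -1.4100%
Exact: (1 + 0.1509)/(1 + 0.1650) − 1 = -1.2103%
Error = -1.4100% − (-1.2103%) = -0.1997% → -20 basis points.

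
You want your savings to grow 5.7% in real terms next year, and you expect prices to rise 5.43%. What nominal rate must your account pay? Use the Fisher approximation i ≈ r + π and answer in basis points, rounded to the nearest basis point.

1113 basis points

i ≈ r + π = 5.7% + 5.43% = 1113 basis points.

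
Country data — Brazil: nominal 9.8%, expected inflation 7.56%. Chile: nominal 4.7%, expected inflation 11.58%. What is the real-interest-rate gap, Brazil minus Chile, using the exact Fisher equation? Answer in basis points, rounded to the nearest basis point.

825 basis points

Brazil: (1 + 0.0980)/(1 + 0.0756) − 1 = 2.0826%
Chile: (1 + 0.0470)/(1 + 0.1158) − 1 = -6.1660%
Differential = 2.0826% − (-6.1660%) = 8.2485% → 825 basis points.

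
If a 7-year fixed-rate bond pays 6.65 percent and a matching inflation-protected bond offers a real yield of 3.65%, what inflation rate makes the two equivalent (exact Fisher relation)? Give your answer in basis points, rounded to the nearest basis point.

289 basis points

(1 + π) = (1 + i)/(1 + r) = 1.06650 / 1.03650 = 1.028944
Break-even inflation = 1.028944 − 1 → 289 basis points.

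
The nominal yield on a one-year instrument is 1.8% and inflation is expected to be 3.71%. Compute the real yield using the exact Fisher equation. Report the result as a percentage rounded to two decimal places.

-1.84%

1 + r = 1.01800 / 1.03710 = 0.981583
r = 0.981583 − 1 = -1.8417%, i.e. -1.84%.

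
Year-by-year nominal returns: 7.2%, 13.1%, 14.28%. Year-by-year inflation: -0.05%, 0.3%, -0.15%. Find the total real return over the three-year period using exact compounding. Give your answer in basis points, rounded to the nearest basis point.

3842 basis points

Nominal growth factor = 1.0720 × 1.1310 × 1.1428 = 1.385567
Price-level growth factor = 0.9995 × 1.0030 × 0.9985 = 1.000995
Real growth factor = 1.385567 / 1.000995 = 1.384190
Total real return = 1.384190 − 1 → 3842 basis points.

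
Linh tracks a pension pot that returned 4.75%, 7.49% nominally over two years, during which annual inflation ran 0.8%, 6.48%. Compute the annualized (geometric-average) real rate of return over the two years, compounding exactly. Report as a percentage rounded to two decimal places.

2.42%

Nominal growth factor = 1.0475 × 1.0749 = 1.12595775
Price-level growth factor = 1.0080 × 1.0648 = 1.07331840
Real growth factor = 1.12595775 / 1.07331840 = 1.04904356
Annualized real rate = 1.04904356^(1/2) − 1 = 2.4228% → 2.42%.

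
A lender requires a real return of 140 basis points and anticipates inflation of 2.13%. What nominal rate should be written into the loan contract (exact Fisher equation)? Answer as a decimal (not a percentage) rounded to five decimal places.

0.03560

(1 + i) = (1 + r)(1 + π) = 1.01400 × 1.02130 = 1.0355982
i = 1.0355982 − 1, so the required nominal rate is 0.03560.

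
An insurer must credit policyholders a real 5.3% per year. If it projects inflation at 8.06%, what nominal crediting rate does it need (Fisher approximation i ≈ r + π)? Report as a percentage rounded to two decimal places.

i ≈ r + π = 5.3% + 8.06% = 13.36%.

13.36%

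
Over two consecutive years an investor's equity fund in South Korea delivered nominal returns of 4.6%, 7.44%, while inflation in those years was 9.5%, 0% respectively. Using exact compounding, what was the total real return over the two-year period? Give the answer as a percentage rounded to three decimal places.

2.632%

Compound the nominal returns: 1.0460 × 1.0744 = 1.123822.
Compound inflation: 1.0950 × 1.0000 = 1.095000.
Deflate: 1.123822 / 1.095000 = 1.026322.
Total real return = 1.026322 − 1 → 2.632%.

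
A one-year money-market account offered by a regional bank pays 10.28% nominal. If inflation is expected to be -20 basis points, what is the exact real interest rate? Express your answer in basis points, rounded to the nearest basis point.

1050 basis points

By the Fisher equation, 1 + r = (1 + i)/(1 + π).
1 + r = 1.10280 / 0.99800 = 1.105010
r = 1.105010 − 1 = 10.5010%, i.e. 1050 basis points.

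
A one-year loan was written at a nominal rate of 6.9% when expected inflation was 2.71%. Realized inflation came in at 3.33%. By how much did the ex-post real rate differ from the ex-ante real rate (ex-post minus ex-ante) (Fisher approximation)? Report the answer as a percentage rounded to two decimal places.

Ex-ante: 6.9% − 2.71% = 4.190%
Ex-post: 6.9% − 3.33% = 3.570%
Difference (ex-post − ex-ante) = -0.6200% → -0.62%.

-0.62%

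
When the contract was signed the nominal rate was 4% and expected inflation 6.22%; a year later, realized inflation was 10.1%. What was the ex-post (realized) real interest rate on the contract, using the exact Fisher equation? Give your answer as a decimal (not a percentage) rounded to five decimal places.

-0.05540

Ex-post: (1 + 0.0400)/(1 + 0.1010) − 1 = -5.5404%
So the realized real rate is -0.05540.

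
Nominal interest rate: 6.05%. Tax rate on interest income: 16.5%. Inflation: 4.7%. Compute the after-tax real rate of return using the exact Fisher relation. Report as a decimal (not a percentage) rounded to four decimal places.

After-tax nominal return = 6.05% × (1 − 0.165) = 5.05175%.
1 + r = 1.0505175 / 1.04700 = 1.003360
After-tax real rate = 1.003360 − 1 → 0.0034.

0.0034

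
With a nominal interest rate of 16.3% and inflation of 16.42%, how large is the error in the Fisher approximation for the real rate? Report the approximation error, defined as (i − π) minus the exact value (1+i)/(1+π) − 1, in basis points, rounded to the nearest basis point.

-2 basis points

Approximate: r ≈ 16.300% − 16.420% = -0.1200%
Exact: (1 + 0.1630)/(1 + 0.1642) − 1 = -0.1031%
Error = -0.1200% − (-0.1031%) = -0.0169% → -2 basis points.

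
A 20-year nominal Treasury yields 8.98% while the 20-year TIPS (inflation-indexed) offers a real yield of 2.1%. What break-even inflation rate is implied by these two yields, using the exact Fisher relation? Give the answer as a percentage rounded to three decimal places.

(1 + π) = (1 + i)/(1 + r) = 1.08980 / 1.02100 = 1.0673849
Break-even inflation = 1.0673849 − 1 → 6.738%.

6.738%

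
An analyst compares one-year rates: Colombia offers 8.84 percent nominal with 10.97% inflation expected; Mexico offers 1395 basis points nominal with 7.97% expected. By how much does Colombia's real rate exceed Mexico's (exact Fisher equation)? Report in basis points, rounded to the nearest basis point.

Colombia: (1 + 0.0884)/(1 + 0.1097) − 1 = -1.9194%
Mexico: (1 + 0.1395)/(1 + 0.0797) − 1 = 5.5386%
Differential = -1.9194% − 5.5386% = -7.4580% → -746 basis points.

-746 basis points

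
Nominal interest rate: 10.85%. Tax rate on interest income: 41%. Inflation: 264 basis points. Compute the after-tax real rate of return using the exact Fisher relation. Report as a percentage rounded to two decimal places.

After-tax nominal return = 10.85% × (1 − 0.41) = 6.4015%.
1 + r = 1.064015 / 1.02640 = 1.036648
After-tax real rate = 1.036648 − 1 → 3.66%.

3.66%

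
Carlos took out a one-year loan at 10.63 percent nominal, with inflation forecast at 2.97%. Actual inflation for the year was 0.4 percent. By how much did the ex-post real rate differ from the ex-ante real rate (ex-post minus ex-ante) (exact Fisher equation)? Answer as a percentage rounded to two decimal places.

2.75%

Ex-ante: (1 + 0.1063)/(1 + 0.0297) − 1 = 7.4391%
Ex-post: (1 + 0.1063)/(1 + 0.0040) − 1 = 10.1892%
Difference (ex-post − ex-ante) = 2.7502% → 2.75%.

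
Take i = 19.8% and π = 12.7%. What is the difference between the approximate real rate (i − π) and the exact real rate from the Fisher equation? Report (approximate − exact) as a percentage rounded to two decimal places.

Approximate: r ≈ 19.800% − 12.700% = 7.1000%
Exact: (1 + 0.1980)/(1 + 0.1270) − 1 = 6.2999%
Error = 7.1000% − 6.2999% = 0.8001% → 0.80%.

0.80%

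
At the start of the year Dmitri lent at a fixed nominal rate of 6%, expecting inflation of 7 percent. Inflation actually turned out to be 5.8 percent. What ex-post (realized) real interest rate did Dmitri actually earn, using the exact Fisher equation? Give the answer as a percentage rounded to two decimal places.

0.19%

Ex-post: (1 + 0.0600)/(1 + 0.0580) − 1 = 0.1890%
So the realized real rate is 0.19%.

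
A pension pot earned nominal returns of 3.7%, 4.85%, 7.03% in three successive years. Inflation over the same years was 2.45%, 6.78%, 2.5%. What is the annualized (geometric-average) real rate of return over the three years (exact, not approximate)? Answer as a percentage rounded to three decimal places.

1.245%

Nominal growth factor = 1.0370 × 1.0485 × 1.0703 = 1.163731303
Price-level growth factor = 1.0245 × 1.0678 × 1.0250 = 1.121310128
Real growth factor = 1.163731303 / 1.121310128 = 1.037831796
Annualized real rate = 1.037831796^(1/3) − 1 = 1.24548% → 1.245%.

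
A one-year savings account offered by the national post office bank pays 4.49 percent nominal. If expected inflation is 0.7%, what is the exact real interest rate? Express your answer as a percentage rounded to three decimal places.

3.764%

By the Fisher identity, 1 + r = (1 + i)/(1 + π).
1 + r = 1.04490 / 1.00700 = 1.037637
r = 1.037637 − 1 = 3.7637%, i.e. 3.764%.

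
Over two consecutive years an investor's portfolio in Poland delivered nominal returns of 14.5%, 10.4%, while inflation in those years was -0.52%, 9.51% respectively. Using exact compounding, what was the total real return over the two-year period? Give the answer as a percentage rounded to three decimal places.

Compound the nominal returns: 1.1450 × 1.1040 = 1.264080.
Compound inflation: 0.9948 × 1.0951 = 1.089405.
Deflate: 1.264080 / 1.089405 = 1.160339.
Total real return = 1.160339 − 1 → 16.034%.

16.034%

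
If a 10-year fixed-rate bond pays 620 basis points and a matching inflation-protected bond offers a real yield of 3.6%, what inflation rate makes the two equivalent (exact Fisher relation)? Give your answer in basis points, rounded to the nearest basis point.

251 basis points

(1 + π) = (1 + i)/(1 + r) = 1.06200 / 1.03600 = 1.025097
Break-even inflation = 1.025097 − 1 → 251 basis points.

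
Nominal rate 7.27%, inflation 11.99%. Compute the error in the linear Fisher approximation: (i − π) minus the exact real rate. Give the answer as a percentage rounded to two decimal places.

-0.51%

Approximate: r ≈ 7.270% − 11.990% = -4.7200%
Exact: (1 + 0.0727)/(1 + 0.1199) − 1 = -4.2147%
Error = -4.7200% − (-4.2147%) = -0.5053% → -0.51%.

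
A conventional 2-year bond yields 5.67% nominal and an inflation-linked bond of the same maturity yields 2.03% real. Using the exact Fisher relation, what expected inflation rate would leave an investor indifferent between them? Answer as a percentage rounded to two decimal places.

(1 + π) = (1 + i)/(1 + r) = 1.05670 / 1.02030 = 1.035676
Break-even inflation = 1.035676 − 1 → 3.57%.

3.57%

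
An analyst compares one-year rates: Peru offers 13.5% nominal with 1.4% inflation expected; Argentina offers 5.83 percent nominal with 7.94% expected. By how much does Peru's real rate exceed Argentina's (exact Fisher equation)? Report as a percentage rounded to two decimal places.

Peru: (1 + 0.1350)/(1 + 0.0140) − 1 = 11.9329%
Argentina: (1 + 0.0583)/(1 + 0.0794) − 1 = -1.9548%
Differential = 11.9329% − (-1.9548%) = 13.8877% → 13.89%.

13.89%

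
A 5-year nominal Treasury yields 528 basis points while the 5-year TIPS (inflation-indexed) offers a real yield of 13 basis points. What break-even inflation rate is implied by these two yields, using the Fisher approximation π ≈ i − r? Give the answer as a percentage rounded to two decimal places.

5.15%

π ≈ i − r = 5.28% − 0.13% → 5.15%.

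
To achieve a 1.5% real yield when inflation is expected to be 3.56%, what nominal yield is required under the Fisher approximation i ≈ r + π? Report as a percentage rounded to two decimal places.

5.06%

i ≈ r + π = 1.5% + 3.56% = 5.06%.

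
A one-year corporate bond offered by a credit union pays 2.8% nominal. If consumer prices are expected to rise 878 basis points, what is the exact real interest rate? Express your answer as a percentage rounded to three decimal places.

-5.497%

1 + r = 1.02800 / 1.08780 = 0.945027
r = 0.945027 − 1 = -5.4973%, i.e. -5.497%.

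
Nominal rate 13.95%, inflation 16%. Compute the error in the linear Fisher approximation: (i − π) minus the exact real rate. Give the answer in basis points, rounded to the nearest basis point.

Approximate: r ≈ 13.950% − 16.000% = -2.0500%
Exact: (1 + 0.1395)/(1 + 0.1600) − 1 = -1.7672%
Error = -2.0500% − (-1.7672%) = -0.2828% → -28 basis points.

-28 basis points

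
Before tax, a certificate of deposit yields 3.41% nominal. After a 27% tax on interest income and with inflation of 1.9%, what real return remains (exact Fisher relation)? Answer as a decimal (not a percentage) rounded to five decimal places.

0.00578

After-tax nominal return = 3.41% × (1 − 0.27) = 2.4893%.
1 + r = 1.024893 / 1.01900 = 1.005783
After-tax real rate = 1.005783 − 1 → 0.00578.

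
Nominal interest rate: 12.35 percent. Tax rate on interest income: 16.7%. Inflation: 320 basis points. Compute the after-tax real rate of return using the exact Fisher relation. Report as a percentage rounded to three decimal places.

After-tax nominal return = 12.35% × (1 − 0.167) = 10.28755%.
1 + r = 1.1028755 / 1.03200 = 1.068678
After-tax real rate = 1.068678 − 1 → 6.868%.

6.868%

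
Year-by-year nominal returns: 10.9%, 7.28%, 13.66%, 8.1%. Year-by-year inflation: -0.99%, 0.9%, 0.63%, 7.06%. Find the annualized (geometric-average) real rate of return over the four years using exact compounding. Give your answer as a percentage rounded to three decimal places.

7.954%

Compound the nominal returns: 1.1090 × 1.0728 × 1.1366 × 1.0810 = 1.46178552.
Compound inflation: 0.9901 × 1.0090 × 1.0063 × 1.0706 = 1.07627918.
Deflate: 1.46178552 / 1.07627918 = 1.35818434.
Annualized real rate = 1.35818434^(1/4) − 1 = 7.9542% → 7.954%.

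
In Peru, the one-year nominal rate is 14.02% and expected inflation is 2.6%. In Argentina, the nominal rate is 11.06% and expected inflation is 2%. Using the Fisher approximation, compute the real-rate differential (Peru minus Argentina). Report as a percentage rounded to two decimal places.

2.36%

Peru: 14.02% − 2.6% = 11.420%
Argentina: 11.06% − 2% = 9.060%
Differential = 2.360% → 2.36%.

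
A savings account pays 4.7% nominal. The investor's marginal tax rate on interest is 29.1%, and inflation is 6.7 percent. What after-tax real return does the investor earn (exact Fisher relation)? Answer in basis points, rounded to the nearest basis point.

-316 basis points

After-tax nominal return = 4.7% × (1 − 0.291) = 3.3323%.
1 + r = 1.033323 / 1.06700 = 0.968438
After-tax real rate = 0.968438 − 1 → -316 basis points.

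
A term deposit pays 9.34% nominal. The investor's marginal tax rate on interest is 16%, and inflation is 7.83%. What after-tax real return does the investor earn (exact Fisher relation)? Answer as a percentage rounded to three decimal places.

After-tax nominal return = 9.34% × (1 − 0.16) = 7.8456%.
1 + r = 1.078456 / 1.07830 = 1.0001447
After-tax real rate = 1.0001447 − 1 → 0.014%.

0.014%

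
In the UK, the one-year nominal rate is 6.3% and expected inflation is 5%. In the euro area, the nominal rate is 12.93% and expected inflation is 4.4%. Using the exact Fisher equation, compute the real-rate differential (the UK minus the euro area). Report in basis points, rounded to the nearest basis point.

The UK: (1 + 0.0630)/(1 + 0.0500) − 1 = 1.2381%
The euro area: (1 + 0.1293)/(1 + 0.0440) − 1 = 8.1705%
Differential = 1.2381% − 8.1705% = -6.9324% → -693 basis points.

-693 basis points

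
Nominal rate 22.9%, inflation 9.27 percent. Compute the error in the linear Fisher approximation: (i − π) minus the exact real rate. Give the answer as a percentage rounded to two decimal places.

Approximate: r ≈ 22.900% − 9.270% = 13.6300%
Exact: (1 + 0.2290)/(1 + 0.0927) − 1 = 12.4737%
Error = 13.6300% − 12.4737% = 1.1563% → 1.16%.

1.16%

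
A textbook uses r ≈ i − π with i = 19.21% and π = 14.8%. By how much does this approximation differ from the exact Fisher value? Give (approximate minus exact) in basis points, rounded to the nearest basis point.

57 basis points

Approximate: r ≈ 19.210% − 14.800% = 4.4100%
Exact: (1 + 0.1921)/(1 + 0.1480) − 1 = 3.8415%
Error = 4.4100% − 3.8415% = 0.5685% → 57 basis points.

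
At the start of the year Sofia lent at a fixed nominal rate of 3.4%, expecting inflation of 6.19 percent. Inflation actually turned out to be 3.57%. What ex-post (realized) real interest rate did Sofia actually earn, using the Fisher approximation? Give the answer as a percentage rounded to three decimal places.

Ex-post: 3.4% − 3.57% = -0.170%
So the realized real rate is -0.170%.

-0.170%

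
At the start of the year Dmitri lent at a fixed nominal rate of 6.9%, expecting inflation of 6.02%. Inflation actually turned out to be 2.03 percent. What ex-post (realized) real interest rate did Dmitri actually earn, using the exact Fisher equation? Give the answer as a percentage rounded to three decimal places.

Ex-post: (1 + 0.0690)/(1 + 0.0203) − 1 = 4.7731%
So the realized real rate is 4.773%.

4.773%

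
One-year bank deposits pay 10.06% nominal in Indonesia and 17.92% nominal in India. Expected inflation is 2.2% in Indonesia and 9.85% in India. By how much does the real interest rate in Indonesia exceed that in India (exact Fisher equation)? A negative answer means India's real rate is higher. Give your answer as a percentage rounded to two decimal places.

Indonesia: (1 + 0.1006)/(1 + 0.0220) − 1 = 7.6908%
India: (1 + 0.1792)/(1 + 0.0985) − 1 = 7.3464%
Differential = 7.6908% − 7.3464% = 0.3444% → 0.34%.

0.34%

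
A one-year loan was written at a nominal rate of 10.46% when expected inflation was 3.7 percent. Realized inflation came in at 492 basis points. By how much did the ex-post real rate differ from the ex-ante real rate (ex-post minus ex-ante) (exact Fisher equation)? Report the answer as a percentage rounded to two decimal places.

-1.24%

Ex-ante: (1 + 0.1046)/(1 + 0.0370) − 1 = 6.5188%
Ex-post: (1 + 0.1046)/(1 + 0.0492) − 1 = 5.2802%
Difference (ex-post − ex-ante) = -1.2386% → -1.24%.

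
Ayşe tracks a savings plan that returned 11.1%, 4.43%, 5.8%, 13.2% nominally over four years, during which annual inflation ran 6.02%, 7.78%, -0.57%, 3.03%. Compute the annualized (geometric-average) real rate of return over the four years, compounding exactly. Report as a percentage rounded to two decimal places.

4.38%

Nominal growth factor = 1.1110 × 1.0443 × 1.0580 × 1.1320 = 1.38954121
Price-level growth factor = 1.0602 × 1.0778 × 0.9943 × 1.0303 = 1.17059622
Real growth factor = 1.38954121 / 1.17059622 = 1.18703716
Annualized real rate = 1.18703716^(1/4) − 1 = 4.3797% → 4.38%.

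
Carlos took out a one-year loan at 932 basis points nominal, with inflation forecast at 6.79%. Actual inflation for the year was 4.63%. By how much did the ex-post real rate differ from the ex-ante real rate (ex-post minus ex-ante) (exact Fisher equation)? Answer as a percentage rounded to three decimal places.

Ex-ante: (1 + 0.0932)/(1 + 0.0679) − 1 = 2.3691%
Ex-post: (1 + 0.0932)/(1 + 0.0463) − 1 = 4.4825%
Difference (ex-post − ex-ante) = 2.1133% → 2.113%.

2.113%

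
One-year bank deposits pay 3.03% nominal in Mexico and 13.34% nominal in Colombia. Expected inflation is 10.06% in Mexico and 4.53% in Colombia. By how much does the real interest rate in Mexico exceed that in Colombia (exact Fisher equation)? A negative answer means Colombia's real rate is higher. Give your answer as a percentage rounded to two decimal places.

-14.82%

Mexico: (1 + 0.0303)/(1 + 0.1006) − 1 = -6.3874%
Colombia: (1 + 0.1334)/(1 + 0.0453) − 1 = 8.4282%
Differential = -6.3874% − 8.4282% = -14.8156% → -14.82%.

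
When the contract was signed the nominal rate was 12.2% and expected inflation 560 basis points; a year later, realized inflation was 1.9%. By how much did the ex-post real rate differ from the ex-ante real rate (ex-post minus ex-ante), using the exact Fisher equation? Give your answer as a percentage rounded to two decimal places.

3.86%

Ex-ante: (1 + 0.1220)/(1 + 0.0560) − 1 = 6.2500%
Ex-post: (1 + 0.1220)/(1 + 0.0190) − 1 = 10.1079%
Difference (ex-post − ex-ante) = 3.8579% → 3.86%.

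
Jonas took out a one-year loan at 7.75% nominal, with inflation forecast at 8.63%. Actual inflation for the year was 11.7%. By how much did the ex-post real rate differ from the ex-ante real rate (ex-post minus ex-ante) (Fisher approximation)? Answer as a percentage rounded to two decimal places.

Ex-ante: 7.75% − 8.63% = -0.880%
Ex-post: 7.75% − 11.7% = -3.950%
Difference (ex-post − ex-ante) = -3.0700% → -3.07%.

-3.07%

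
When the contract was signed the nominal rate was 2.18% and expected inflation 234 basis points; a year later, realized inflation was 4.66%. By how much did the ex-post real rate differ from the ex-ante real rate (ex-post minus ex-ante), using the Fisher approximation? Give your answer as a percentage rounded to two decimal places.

Ex-ante: 2.18% − 2.34% = -0.160%
Ex-post: 2.18% − 4.66% = -2.480%
Difference (ex-post − ex-ante) = -2.3200% → -2.32%.

-2.32%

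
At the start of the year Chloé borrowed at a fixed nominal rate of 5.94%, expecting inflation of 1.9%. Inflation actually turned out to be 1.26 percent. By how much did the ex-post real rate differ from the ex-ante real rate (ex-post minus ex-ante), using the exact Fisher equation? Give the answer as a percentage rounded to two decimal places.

Ex-ante: (1 + 0.0594)/(1 + 0.0190) − 1 = 3.9647%
Ex-post: (1 + 0.0594)/(1 + 0.0126) − 1 = 4.6218%
Difference (ex-post − ex-ante) = 0.6571% → 0.66%.

0.66%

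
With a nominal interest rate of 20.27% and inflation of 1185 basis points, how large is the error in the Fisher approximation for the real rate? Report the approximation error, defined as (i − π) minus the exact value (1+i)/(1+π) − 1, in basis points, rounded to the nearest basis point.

89 basis points

Approximate: r ≈ 20.270% − 11.850% = 8.4200%
Exact: (1 + 0.2027)/(1 + 0.1185) − 1 = 7.5279%
Error = 8.4200% − 7.5279% = 0.8921% → 89 basis points.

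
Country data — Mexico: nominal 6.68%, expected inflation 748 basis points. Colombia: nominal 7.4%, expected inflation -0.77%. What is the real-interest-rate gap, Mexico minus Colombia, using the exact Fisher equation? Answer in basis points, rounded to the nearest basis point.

-898 basis points

Mexico: (1 + 0.0668)/(1 + 0.0748) − 1 = -0.7443%
Colombia: (1 + 0.0740)/(1 − 0.0077) − 1 = 8.2334%
Differential = -0.7443% − 8.2334% = -8.9777% → -898 basis points.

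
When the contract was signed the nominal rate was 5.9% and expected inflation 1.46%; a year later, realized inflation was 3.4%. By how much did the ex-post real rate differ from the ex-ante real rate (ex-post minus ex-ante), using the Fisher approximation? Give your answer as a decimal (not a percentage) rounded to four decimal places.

Ex-ante: 5.9% − 1.46% = 4.440%
Ex-post: 5.9% − 3.4% = 2.500%
Difference (ex-post − ex-ante) = -1.9400% → -0.0194.

-0.0194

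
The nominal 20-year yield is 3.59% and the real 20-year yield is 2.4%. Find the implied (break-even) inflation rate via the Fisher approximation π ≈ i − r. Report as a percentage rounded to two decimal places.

π ≈ i − r = 3.59% − 2.4% → 1.19%.

1.19%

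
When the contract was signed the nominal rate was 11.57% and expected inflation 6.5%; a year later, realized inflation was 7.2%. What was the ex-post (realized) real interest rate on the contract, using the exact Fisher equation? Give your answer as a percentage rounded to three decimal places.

Ex-post: (1 + 0.1157)/(1 + 0.0720) − 1 = 4.07649%
So the realized real rate is 4.076%.

4.076%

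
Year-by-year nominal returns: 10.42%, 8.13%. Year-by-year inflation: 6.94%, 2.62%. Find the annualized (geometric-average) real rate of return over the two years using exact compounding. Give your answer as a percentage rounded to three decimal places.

Compound the nominal returns: 1.1042 × 1.0813 = 1.19397146.
Compound inflation: 1.0694 × 1.0262 = 1.09741828.
Deflate: 1.19397146 / 1.09741828 = 1.08798211.
Annualized real rate = 1.08798211^(1/2) − 1 = 4.3064% → 4.306%.

4.306%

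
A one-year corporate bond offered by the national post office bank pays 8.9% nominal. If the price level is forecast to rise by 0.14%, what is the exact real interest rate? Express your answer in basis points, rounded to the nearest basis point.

1 + r = 1.08900 / 1.00140 = 1.087478
r = 1.087478 − 1 = 8.7478%, i.e. 875 basis points.

875 basis points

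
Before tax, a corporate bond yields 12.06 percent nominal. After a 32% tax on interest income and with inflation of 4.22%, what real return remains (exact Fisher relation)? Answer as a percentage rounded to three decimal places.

After-tax nominal return = 12.06% × (1 − 0.32) = 8.2008%.
1 + r = 1.082008 / 1.04220 = 1.038196
After-tax real rate = 1.038196 − 1 → 3.820%.

3.820%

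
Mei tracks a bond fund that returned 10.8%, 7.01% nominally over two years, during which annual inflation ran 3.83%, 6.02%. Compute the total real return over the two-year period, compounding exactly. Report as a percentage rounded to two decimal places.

7.71%

Nominal growth factor = 1.1080 × 1.0701 = 1.185671
Price-level growth factor = 1.0383 × 1.0602 = 1.100806
Real growth factor = 1.185671 / 1.100806 = 1.077094
Total real return = 1.077094 − 1 → 7.71%.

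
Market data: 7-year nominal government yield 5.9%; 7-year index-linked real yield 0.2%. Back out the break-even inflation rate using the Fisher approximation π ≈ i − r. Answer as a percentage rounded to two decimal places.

5.70%

π ≈ i − r = 5.9% − 0.2% → 5.70%.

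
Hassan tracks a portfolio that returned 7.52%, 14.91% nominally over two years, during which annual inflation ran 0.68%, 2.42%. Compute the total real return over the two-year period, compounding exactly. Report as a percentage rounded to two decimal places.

19.82%

Compound the nominal returns: 1.0752 × 1.1491 = 1.235512.
Compound inflation: 1.0068 × 1.0242 = 1.031165.
Deflate: 1.235512 / 1.031165 = 1.198172.
Total real return = 1.198172 − 1 → 19.82%.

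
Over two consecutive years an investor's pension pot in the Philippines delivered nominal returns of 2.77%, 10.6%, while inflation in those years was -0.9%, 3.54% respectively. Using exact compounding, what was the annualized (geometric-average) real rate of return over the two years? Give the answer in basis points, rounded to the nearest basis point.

525 basis points

Compound the nominal returns: 1.0277 × 1.1060 = 1.13663620.
Compound inflation: 0.9910 × 1.0354 = 1.02608140.
Deflate: 1.13663620 / 1.02608140 = 1.10774467.
Annualized real rate = 1.10774467^(1/2) − 1 = 5.2494% → 525 basis points.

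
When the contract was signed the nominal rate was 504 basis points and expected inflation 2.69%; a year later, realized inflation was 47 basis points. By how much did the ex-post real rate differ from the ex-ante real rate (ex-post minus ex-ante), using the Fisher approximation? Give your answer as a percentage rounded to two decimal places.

Ex-ante: 5.04% − 2.69% = 2.350%
Ex-post: 5.04% − 0.47% = 4.570%
Difference (ex-post − ex-ante) = 2.2200% → 2.22%.

2.22%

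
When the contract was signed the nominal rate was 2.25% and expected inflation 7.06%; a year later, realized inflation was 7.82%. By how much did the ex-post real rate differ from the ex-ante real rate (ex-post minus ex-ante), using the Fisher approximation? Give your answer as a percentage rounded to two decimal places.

-0.76%

Ex-ante: 2.25% − 7.06% = -4.810%
Ex-post: 2.25% − 7.82% = -5.570%
Difference (ex-post − ex-ante) = -0.7600% → -0.76%.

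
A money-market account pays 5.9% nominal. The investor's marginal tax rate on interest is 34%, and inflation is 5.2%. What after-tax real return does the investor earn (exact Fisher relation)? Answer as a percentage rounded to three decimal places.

-1.241%

After-tax nominal return = 5.9% × (1 − 0.34) = 3.8940%.
1 + r = 1.03894 / 1.05200 = 0.987586
After-tax real rate = 0.987586 − 1 → -1.241%.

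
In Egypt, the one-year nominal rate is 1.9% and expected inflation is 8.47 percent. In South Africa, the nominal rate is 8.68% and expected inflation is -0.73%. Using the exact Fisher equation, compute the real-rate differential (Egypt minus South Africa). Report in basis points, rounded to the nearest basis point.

Egypt: (1 + 0.0190)/(1 + 0.0847) − 1 = -6.0570%
South Africa: (1 + 0.0868)/(1 − 0.0073) − 1 = 9.4792%
Differential = -6.0570% − 9.4792% = -15.5362% → -1554 basis points.

-1554 basis points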